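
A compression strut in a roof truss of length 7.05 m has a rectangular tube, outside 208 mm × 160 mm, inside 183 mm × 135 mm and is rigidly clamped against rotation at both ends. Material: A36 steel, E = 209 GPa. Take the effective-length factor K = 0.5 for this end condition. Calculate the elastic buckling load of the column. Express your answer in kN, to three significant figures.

Weak-axis I_min = (h_o·b_o³ − h_i·b_i³)/12 with b_o = 160, b_i = 135.0 mm (shorter outer/inner sides).
I_min = (208×160³ − 183.0×135.0³)/12 = 3.348×10^7 mm⁴
I = 3.348×10^7 mm⁴ = 3.348×10^-5 m⁴
Effective length L_e = K·L = 0.5 × 7.05 = 3.525 m
P_cr = π²EI / L_e² = π² × 209×10⁹ × 3.348×10^-5 / 3.525² = 5.557×10^6 N

P_cr ≈ 5560 kN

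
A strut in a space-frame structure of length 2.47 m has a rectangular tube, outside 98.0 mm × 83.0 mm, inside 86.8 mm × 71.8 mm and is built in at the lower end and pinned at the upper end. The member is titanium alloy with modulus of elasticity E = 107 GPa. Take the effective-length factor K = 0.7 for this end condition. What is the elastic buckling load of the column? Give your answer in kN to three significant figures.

Weak-axis I_min = (h_o·b_o³ − h_i·b_i³)/12 with b_o = 83.0, b_i = 71.80 mm (shorter outer/inner sides).
I_min = (98.0×83.0³ − 86.80×71.80³)/12 = 1.992×10^6 mm⁴
I = 1.992×10^6 mm⁴ = 1.992×10^-6 m⁴
Effective length L_e = K·L = 0.7 × 2.47 = 1.729 m
P_cr = π²EI / L_e² = π² × 107×10⁹ × 1.992×10^-6 / 1.729² = 7.038×10^5 N

P_cr ≈ 704 kN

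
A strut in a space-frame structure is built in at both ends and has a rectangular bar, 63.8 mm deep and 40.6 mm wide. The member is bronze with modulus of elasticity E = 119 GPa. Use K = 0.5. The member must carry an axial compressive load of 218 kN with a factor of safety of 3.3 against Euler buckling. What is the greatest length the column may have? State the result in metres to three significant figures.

Buckling occurs about the weak axis: I_min = h·b³/12 with b = 40.6 mm (the shorter side).
I_min = 63.8×40.6³/12 = 3.558×10^5 mm⁴
I = 3.558×10^-7 m⁴
Required critical load P_cr = n·P = 3.3 × 218 = 719.4 kN = 7.194×10^5 N
From P_cr = π²EI/(K·L)²:  L = (1/K)·√(π²EI/P_cr) = (1/0.5)·√(π²×1.19×10^11×3.558×10^-7/7.194×10^5)
L = 1.52 m

L_max ≈ 1.52 m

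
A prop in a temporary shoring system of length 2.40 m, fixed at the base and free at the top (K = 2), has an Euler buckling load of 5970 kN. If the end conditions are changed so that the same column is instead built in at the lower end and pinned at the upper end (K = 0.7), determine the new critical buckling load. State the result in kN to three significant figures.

P_cr ∝ 1/K², so P_cr,new = P_cr,old × (K_old/K_new)² = 5970 × (2/0.7)²
= 5970 × 8.163 = 48700 kN

P_cr ≈ 48700 kN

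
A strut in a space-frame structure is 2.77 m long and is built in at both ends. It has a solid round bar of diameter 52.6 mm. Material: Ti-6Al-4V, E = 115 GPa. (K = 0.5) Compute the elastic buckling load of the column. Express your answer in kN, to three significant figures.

P_cr ≈ 222 kN

I = πd⁴/64 = π×52.6⁴/64 = 3.758×10^5 mm⁴
I = 3.758×10^5 mm⁴ = 3.758×10^-7 m⁴
Effective length L_e = K·L = 0.5 × 2.77 = 1.385 m
P_cr = π²EI / L_e² = π² × 115×10⁹ × 3.758×10^-7 / 1.385² = 2.223×10^5 N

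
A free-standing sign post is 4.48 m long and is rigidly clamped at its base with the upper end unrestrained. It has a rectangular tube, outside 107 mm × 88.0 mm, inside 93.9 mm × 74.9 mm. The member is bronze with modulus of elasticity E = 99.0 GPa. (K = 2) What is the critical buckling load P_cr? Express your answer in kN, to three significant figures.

P_cr ≈ 33.9 kN

Weak-axis I_min = (h_o·b_o³ − h_i·b_i³)/12 with b_o = 88.0, b_i = 74.90 mm (shorter outer/inner sides).
I_min = (107×88.0³ − 93.90×74.90³)/12 = 2.788×10^6 mm⁴
I = 2.788×10^6 mm⁴ = 2.788×10^-6 m⁴
Effective length L_e = K·L = 2 × 4.48 = 8.960 m
P_cr = π²EI / L_e² = π² × 99.0×10⁹ × 2.788×10^-6 / 8.960² = 3.394×10^4 N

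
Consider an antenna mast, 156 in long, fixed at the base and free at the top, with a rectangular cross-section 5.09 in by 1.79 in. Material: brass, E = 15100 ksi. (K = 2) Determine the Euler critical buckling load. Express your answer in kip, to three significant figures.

P_cr ≈ 3.72 kip

Buckling occurs about the weak axis: I_min = h·b³/12 with b = 1.79 in (the shorter side).
I_min = 5.09×1.79³/12 = 2.433 in⁴
Effective length L_e = K·L = 2 × 156 = 312.0 in
P_cr = π²EI / L_e² = π² × 15100×10³ × 2.433 / 312.0² = 3.724×10^3 lb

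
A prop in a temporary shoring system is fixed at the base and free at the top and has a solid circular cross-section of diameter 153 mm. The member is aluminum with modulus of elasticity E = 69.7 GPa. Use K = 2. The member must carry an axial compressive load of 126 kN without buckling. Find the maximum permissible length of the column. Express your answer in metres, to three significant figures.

I = πd⁴/64 = π×153⁴/64 = 2.690×10^7 mm⁴
I = 2.690×10^-5 m⁴
At the buckling limit P_cr = P = 1.260×10^5 N
From P_cr = π²EI/(K·L)²:  L = (1/K)·√(π²EI/P_cr) = (1/2)·√(π²×6.97×10^10×2.690×10^-5/1.260×10^5)
L = 6.06 m

L_max ≈ 6.06 m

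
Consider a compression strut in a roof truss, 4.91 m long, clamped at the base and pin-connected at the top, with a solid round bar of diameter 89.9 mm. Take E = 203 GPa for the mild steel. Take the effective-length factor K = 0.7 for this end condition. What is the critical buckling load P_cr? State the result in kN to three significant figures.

I = πd⁴/64 = π×89.9⁴/64 = 3.206×10^6 mm⁴
I = 3.206×10^6 mm⁴ = 3.206×10^-6 m⁴
Effective length L_e = K·L = 0.7 × 4.91 = 3.437 m
P_cr = π²EI / L_e² = π² × 203×10⁹ × 3.206×10^-6 / 3.437² = 5.438×10^5 N

P_cr ≈ 544 kN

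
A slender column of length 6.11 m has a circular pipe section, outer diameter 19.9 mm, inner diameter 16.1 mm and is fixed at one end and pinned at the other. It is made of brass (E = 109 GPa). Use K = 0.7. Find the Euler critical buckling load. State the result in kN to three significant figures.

d_o = 19.9 mm, d_i = 16.1 mm
I = π(d_o⁴ − d_i⁴)/64 = π(19.9⁴ − 16.10⁴)/64 = 4.400×10^3 mm⁴
I = 4.400×10^3 mm⁴ = 4.400×10^-9 m⁴
Effective length L_e = K·L = 0.7 × 6.11 = 4.277 m
P_cr = π²EI / L_e² = π² × 109×10⁹ × 4.400×10^-9 / 4.277² = 258.8 N

P_cr ≈ 0.259 kN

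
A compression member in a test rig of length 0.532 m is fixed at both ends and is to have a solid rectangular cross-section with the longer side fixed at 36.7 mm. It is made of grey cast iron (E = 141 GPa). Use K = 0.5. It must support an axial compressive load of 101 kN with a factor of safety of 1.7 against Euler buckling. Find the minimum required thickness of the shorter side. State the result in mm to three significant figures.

b ≈ 14.2 mm

Required P_cr = n·P = 1.7 × 101 = 171.7 kN
L_e = K·L = 0.5 × 0.532 = 0.2660 m
Required I = P_cr·L_e²/(π²E) = 1.717×10^5 × 0.2660² / (π² × 1.41×10^11) = 8.730×10^-9 m⁴
I_req = 8.730×10^3 mm⁴
Rectangle, weak axis: I_min = h·b³/12 with h = 36.7 mm fixed  ⇒  b = (12I/h)^(1/3) = 14.2 mm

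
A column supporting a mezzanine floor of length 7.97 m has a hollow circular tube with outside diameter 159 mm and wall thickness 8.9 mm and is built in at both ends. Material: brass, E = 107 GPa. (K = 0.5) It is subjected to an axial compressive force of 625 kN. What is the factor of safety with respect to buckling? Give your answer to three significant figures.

Inner diameter d_i = 159 − 2×8.9 = 141.2 mm
I = π(d_o⁴ − d_i⁴)/64 = π(159⁴ − 141.2⁴)/64 = 1.186×10^7 mm⁴
I = 1.186×10^7 mm⁴ = 1.186×10^-5 m⁴
Effective length L_e = K·L = 0.5 × 7.97 = 3.985 m
P_cr = π²EI / L_e² = π² × 107×10⁹ × 1.186×10^-5 / 3.985² = 7.888×10^5 N
Factor of safety n = P_cr / P = 788.76 / 625 = 1.26

n ≈ 1.26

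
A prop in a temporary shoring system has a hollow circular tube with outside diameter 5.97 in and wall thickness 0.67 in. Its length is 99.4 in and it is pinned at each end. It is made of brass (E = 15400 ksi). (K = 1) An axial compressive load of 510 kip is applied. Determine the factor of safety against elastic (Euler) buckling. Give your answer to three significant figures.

Inner diameter d_i = 5.97 − 2×0.67 = 4.630 in
I = π(d_o⁴ − d_i⁴)/64 = π(5.97⁴ − 4.630⁴)/64 = 39.80 in⁴
Effective length L_e = K·L = 1 × 99.4 = 99.40 in
P_cr = π²EI / L_e² = π² × 15400×10³ × 39.80 / 99.40² = 6.122×10^5 lb
Factor of safety n = P_cr / P = 612.20 / 510 = 1.20

n ≈ 1.20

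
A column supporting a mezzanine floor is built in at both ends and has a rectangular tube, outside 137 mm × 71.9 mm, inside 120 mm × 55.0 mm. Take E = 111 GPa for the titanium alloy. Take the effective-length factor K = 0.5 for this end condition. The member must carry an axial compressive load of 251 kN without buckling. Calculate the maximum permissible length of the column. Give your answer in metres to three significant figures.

L_max ≈ 6.71 m

Weak-axis I_min = (h_o·b_o³ − h_i·b_i³)/12 with b_o = 71.9, b_i = 55.00 mm (shorter outer/inner sides).
I_min = (137×71.9³ − 120.0×55.00³)/12 = 2.580×10^6 mm⁴
I = 2.580×10^-6 m⁴
At the buckling limit P_cr = P = 2.510×10^5 N
From P_cr = π²EI/(K·L)²:  L = (1/K)·√(π²EI/P_cr) = (1/0.5)·√(π²×1.11×10^11×2.580×10^-6/2.510×10^5)
L = 6.71 m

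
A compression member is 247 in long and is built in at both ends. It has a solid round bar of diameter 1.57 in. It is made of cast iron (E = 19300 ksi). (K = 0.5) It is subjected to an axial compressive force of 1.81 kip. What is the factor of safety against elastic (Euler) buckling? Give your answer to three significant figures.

I = πd⁴/64 = π×1.57⁴/64 = 0.2982 in⁴
Effective length L_e = K·L = 0.5 × 247 = 123.5 in
P_cr = π²EI / L_e² = π² × 19300×10³ × 0.2982 / 123.5² = 3.725×10^3 lb
Factor of safety n = P_cr / P = 3.7247 / 1.81 = 2.06

n ≈ 2.06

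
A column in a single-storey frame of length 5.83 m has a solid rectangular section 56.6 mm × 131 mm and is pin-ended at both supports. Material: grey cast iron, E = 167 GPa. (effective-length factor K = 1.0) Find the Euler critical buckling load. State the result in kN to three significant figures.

Buckling occurs about the weak axis: I_min = h·b³/12 with b = 56.6 mm (the shorter side).
I_min = 131×56.6³/12 = 1.979×10^6 mm⁴
I = 1.979×10^6 mm⁴ = 1.979×10^-6 m⁴
Effective length L_e = K·L = 1 × 5.83 = 5.830 m
P_cr = π²EI / L_e² = π² × 167×10⁹ × 1.979×10^-6 / 5.830² = 9.599×10^4 N

P_cr ≈ 96.0 kN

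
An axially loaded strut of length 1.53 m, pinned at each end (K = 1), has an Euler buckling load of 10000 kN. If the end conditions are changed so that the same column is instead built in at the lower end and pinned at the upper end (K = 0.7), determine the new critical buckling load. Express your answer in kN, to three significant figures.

P_cr ≈ 20400 kN

P_cr ∝ 1/K², so P_cr,new = P_cr,old × (K_old/K_new)² = 10000 × (1/0.7)²
= 10000 × 2.041 = 20400 kN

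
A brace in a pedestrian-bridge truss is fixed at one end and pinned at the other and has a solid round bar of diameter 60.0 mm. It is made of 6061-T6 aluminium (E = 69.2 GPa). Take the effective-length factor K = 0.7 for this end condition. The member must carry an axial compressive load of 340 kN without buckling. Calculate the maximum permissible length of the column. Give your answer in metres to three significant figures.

I = πd⁴/64 = π×60.0⁴/64 = 6.362×10^5 mm⁴
I = 6.362×10^-7 m⁴
At the buckling limit P_cr = P = 3.400×10^5 N
From P_cr = π²EI/(K·L)²:  L = (1/K)·√(π²EI/P_cr) = (1/0.7)·√(π²×6.92×10^10×6.362×10^-7/3.400×10^5)
L = 1.61 m

L_max ≈ 1.61 m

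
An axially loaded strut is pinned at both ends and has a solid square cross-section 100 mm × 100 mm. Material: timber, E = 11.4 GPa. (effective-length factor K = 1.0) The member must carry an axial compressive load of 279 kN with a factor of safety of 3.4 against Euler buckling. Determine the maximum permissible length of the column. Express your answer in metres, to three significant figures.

L_max ≈ 0.994 m

I = a⁴/12 = 100⁴/12 = 8.333×10^6 mm⁴
I = 8.333×10^-6 m⁴
Required critical load P_cr = n·P = 3.4 × 279 = 948.6 kN = 9.486×10^5 N
From P_cr = π²EI/(K·L)²:  L = (1/K)·√(π²EI/P_cr) = (1/1)·√(π²×1.14×10^10×8.333×10^-6/9.486×10^5)
L = 0.994 m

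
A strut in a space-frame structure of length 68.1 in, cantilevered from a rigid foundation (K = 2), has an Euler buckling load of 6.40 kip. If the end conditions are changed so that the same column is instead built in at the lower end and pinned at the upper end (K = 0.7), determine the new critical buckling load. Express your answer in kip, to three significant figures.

P_cr ≈ 52.2 kip

P_cr ∝ 1/K², so P_cr,new = P_cr,old × (K_old/K_new)² = 6.40 × (2/0.7)²
= 6.40 × 8.163 = 52.2 kip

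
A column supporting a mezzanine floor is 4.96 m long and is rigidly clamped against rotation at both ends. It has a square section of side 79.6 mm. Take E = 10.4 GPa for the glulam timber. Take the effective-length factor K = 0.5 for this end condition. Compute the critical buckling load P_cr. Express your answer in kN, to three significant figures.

P_cr ≈ 55.8 kN

I = a⁴/12 = 79.6⁴/12 = 3.346×10^6 mm⁴
I = 3.346×10^6 mm⁴ = 3.346×10^-6 m⁴
Effective length L_e = K·L = 0.5 × 4.96 = 2.480 m
P_cr = π²EI / L_e² = π² × 10.4×10⁹ × 3.346×10^-6 / 2.480² = 5.583×10^4 N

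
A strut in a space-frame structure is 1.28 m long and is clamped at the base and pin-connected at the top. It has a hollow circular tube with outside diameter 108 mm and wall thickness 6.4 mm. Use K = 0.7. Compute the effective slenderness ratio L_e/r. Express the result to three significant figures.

Inner diameter d_i = 108 − 2×6.4 = 95.20 mm
I = π(d_o⁴ − d_i⁴)/64 = π(108⁴ − 95.20⁴)/64 = 2.646×10^6 mm⁴
A = 2.043×10^3 mm²;  r_min = √(I/A) = √(2.646×10^6/2.043×10^3) = 35.99 mm
L_e = K·L = 0.7 × 1.28 m = 0.8960 m = 896.00 mm
λ = L_e / r_min = 896.00 / 35.99 = 24.9

λ ≈ 24.9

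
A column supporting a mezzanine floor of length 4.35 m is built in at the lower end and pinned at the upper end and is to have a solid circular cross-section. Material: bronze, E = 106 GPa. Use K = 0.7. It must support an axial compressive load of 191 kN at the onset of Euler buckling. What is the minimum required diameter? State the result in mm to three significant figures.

L_e = K·L = 0.7 × 4.35 = 3.045 m
Required I = P_cr·L_e²/(π²E) = 1.910×10^5 × 3.045² / (π² × 1.06×10^11) = 1.693×10^-6 m⁴
I_req = 1.693×10^6 mm⁴
Solid circle: I = πd⁴/64  ⇒  d = (64I/π)^(1/4) = (64×1.693×10^6/π)^(1/4) = 76.6 mm

d ≈ 76.6 mm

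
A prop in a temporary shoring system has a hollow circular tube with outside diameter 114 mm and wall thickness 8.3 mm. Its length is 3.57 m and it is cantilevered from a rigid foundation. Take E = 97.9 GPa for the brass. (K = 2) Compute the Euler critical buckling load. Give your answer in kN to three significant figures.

P_cr ≈ 73.4 kN

Inner diameter d_i = 114 − 2×8.3 = 97.40 mm
I = π(d_o⁴ − d_i⁴)/64 = π(114⁴ − 97.40⁴)/64 = 3.873×10^6 mm⁴
I = 3.873×10^6 mm⁴ = 3.873×10^-6 m⁴
Effective length L_e = K·L = 2 × 3.57 = 7.140 m
P_cr = π²EI / L_e² = π² × 97.9×10⁹ × 3.873×10^-6 / 7.140² = 7.340×10^4 N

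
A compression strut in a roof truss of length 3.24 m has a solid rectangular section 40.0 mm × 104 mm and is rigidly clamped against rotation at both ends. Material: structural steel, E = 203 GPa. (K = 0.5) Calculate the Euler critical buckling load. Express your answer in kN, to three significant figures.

Buckling occurs about the weak axis: I_min = h·b³/12 with b = 40.0 mm (the shorter side).
I_min = 104×40.0³/12 = 5.547×10^5 mm⁴
I = 5.547×10^5 mm⁴ = 5.547×10^-7 m⁴
Effective length L_e = K·L = 0.5 × 3.24 = 1.620 m
P_cr = π²EI / L_e² = π² × 203×10⁹ × 5.547×10^-7 / 1.620² = 4.234×10^5 N

P_cr ≈ 423 kN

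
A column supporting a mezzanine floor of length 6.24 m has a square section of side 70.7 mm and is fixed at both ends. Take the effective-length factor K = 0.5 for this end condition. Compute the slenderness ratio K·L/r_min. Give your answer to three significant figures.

For a square r = a/√12 = 70.7/√12 = 20.41 mm
L_e = K·L = 0.5 × 6.24 m = 3.120 m = 3120.0 mm
λ = L_e / r_min = 3120.0 / 20.41 = 153

λ ≈ 153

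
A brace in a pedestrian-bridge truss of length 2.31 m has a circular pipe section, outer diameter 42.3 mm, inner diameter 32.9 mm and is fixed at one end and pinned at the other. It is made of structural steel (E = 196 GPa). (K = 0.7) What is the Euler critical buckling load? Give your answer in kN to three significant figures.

P_cr ≈ 73.7 kN

d_o = 42.3 mm, d_i = 32.9 mm
I = π(d_o⁴ − d_i⁴)/64 = π(42.3⁴ − 32.90⁴)/64 = 9.964×10^4 mm⁴
I = 9.964×10^4 mm⁴ = 9.964×10^-8 m⁴
Effective length L_e = K·L = 0.7 × 2.31 = 1.617 m
P_cr = π²EI / L_e² = π² × 196×10⁹ × 9.964×10^-8 / 1.617² = 7.372×10^4 N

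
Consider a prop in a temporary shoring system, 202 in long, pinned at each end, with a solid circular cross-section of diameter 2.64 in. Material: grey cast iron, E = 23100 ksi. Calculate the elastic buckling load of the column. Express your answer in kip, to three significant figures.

I = πd⁴/64 = π×2.64⁴/64 = 2.384 in⁴
Effective length L_e = K·L = 1 × 202 = 202.0 in
P_cr = π²EI / L_e² = π² × 23100×10³ × 2.384 / 202.0² = 1.332×10^4 lb

P_cr ≈ 13.3 kip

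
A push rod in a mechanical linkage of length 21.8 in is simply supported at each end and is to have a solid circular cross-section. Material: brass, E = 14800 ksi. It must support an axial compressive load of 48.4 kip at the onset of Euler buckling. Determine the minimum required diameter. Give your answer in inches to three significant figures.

d ≈ 1.34 in

L_e = K·L = 1 × 21.8 = 21.80 in
Required I = P_cr·L_e²/(π²E) = 4.840×10^4 × 21.80² / (π² × 1.48×10^7) = 0.1575 in⁴
Solid circle: I = πd⁴/64  ⇒  d = (64I/π)^(1/4) = (64×0.1575/π)^(1/4) = 1.34 in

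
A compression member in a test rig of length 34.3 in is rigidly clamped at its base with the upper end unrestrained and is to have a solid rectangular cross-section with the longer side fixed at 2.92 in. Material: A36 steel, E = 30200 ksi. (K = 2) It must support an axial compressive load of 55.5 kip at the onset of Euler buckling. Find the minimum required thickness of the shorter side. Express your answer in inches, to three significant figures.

b ≈ 1.53 in

L_e = K·L = 2 × 34.3 = 68.60 in
Required I = P_cr·L_e²/(π²E) = 5.550×10^4 × 68.60² / (π² × 3.02×10^7) = 0.8763 in⁴
Rectangle, weak axis: I_min = h·b³/12 with h = 2.92 in fixed  ⇒  b = (12I/h)^(1/3) = 1.53 in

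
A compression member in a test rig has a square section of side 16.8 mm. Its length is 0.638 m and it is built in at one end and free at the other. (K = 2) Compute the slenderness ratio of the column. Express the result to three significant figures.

λ ≈ 263

I = a⁴/12 = 16.8⁴/12 = 6.638×10^3 mm⁴
A = 282.2 mm²;  r_min = √(I/A) = √(6.638×10^3/282.2) = 4.850 mm
L_e = K·L = 2 × 0.638 m = 1.276 m = 1276.0 mm
λ = L_e / r_min = 1276.0 / 4.850 = 263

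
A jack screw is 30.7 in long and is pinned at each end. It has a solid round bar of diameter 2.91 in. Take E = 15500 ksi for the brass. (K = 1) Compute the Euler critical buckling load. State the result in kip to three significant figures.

I = πd⁴/64 = π×2.91⁴/64 = 3.520 in⁴
Effective length L_e = K·L = 1 × 30.7 = 30.70 in
P_cr = π²EI / L_e² = π² × 15500×10³ × 3.520 / 30.70² = 5.713×10^5 lb

P_cr ≈ 571 kip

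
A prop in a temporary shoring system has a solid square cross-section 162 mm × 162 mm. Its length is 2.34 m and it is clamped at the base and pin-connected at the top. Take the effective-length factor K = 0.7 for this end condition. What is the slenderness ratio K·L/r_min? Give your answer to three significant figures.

λ ≈ 35.0

For a square r = a/√12 = 162/√12 = 46.77 mm
L_e = K·L = 0.7 × 2.34 m = 1.638 m = 1638.0 mm
λ = L_e / r_min = 1638.0 / 46.77 = 35.0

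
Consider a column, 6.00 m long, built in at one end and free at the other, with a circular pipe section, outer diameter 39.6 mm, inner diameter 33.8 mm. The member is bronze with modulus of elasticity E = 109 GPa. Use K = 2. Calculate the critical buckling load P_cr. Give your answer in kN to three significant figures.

d_o = 39.6 mm, d_i = 33.8 mm
I = π(d_o⁴ − d_i⁴)/64 = π(39.6⁴ − 33.80⁴)/64 = 5.664×10^4 mm⁴
I = 5.664×10^4 mm⁴ = 5.664×10^-8 m⁴
Effective length L_e = K·L = 2 × 6.00 = 12.00 m
P_cr = π²EI / L_e² = π² × 109×10⁹ × 5.664×10^-8 / 12.00² = 423.2 N

P_cr ≈ 0.423 kN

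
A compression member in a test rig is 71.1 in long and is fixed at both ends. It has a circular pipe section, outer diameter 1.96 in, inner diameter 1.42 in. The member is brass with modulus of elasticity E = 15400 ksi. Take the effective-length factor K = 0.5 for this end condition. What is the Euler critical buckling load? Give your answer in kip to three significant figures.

d_o = 1.96 in, d_i = 1.42 in
I = π(d_o⁴ − d_i⁴)/64 = π(1.96⁴ − 1.420⁴)/64 = 0.5248 in⁴
Effective length L_e = K·L = 0.5 × 71.1 = 35.55 in
P_cr = π²EI / L_e² = π² × 15400×10³ × 0.5248 / 35.55² = 6.312×10^4 lb

P_cr ≈ 63.1 kip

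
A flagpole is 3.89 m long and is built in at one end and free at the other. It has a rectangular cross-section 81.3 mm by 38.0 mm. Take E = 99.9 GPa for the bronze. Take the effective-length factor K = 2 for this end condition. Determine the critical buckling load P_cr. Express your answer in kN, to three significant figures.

P_cr ≈ 6.06 kN

Buckling occurs about the weak axis: I_min = h·b³/12 with b = 38.0 mm (the shorter side).
I_min = 81.3×38.0³/12 = 3.718×10^5 mm⁴
I = 3.718×10^5 mm⁴ = 3.718×10^-7 m⁴
Effective length L_e = K·L = 2 × 3.89 = 7.780 m
P_cr = π²EI / L_e² = π² × 99.9×10⁹ × 3.718×10^-7 / 7.780² = 6.056×10^3 N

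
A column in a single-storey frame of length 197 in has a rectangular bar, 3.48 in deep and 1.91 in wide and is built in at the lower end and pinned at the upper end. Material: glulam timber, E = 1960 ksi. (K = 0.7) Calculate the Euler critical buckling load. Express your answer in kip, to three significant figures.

Buckling occurs about the weak axis: I_min = h·b³/12 with b = 1.91 in (the shorter side).
I_min = 3.48×1.91³/12 = 2.021 in⁴
Effective length L_e = K·L = 0.7 × 197 = 137.9 in
P_cr = π²EI / L_e² = π² × 1960×10³ × 2.021 / 137.9² = 2.056×10^3 lb

P_cr ≈ 2.06 kip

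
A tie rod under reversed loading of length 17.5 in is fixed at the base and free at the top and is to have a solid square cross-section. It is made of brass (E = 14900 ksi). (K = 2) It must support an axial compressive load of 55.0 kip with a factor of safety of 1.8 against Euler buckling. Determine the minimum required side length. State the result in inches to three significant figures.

Required P_cr = n·P = 1.8 × 55.0 = 99.00 kip
L_e = K·L = 2 × 17.5 = 35.00 in
Required I = P_cr·L_e²/(π²E) = 9.900×10^4 × 35.00² / (π² × 1.49×10^7) = 0.8247 in⁴
Solid square: I = a⁴/12  ⇒  a = (12I)^(1/4) = (12×0.8247)^(1/4) = 1.77 in

a ≈ 1.77 in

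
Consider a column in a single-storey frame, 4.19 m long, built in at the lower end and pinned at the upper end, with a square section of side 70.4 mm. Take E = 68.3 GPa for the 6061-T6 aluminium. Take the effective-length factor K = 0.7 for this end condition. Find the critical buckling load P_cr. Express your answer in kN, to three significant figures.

I = a⁴/12 = 70.4⁴/12 = 2.047×10^6 mm⁴
I = 2.047×10^6 mm⁴ = 2.047×10^-6 m⁴
Effective length L_e = K·L = 0.7 × 4.19 = 2.933 m
P_cr = π²EI / L_e² = π² × 68.3×10⁹ × 2.047×10^-6 / 2.933² = 1.604×10^5 N

P_cr ≈ 160 kN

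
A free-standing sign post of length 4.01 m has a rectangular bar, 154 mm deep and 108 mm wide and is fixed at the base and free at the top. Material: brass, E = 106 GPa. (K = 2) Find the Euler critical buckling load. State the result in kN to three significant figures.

P_cr ≈ 263 kN

Buckling occurs about the weak axis: I_min = h·b³/12 with b = 108 mm (the shorter side).
I_min = 154×108³/12 = 1.617×10^7 mm⁴
I = 1.617×10^7 mm⁴ = 1.617×10^-5 m⁴
Effective length L_e = K·L = 2 × 4.01 = 8.020 m
P_cr = π²EI / L_e² = π² × 106×10⁹ × 1.617×10^-5 / 8.020² = 2.629×10^5 N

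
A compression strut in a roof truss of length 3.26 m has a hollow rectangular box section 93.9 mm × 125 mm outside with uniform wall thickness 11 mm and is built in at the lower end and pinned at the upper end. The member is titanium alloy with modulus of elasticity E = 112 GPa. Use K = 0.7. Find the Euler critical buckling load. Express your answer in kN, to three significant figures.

Inner dimensions: h_i = 125 − 2×11 = 103.0 mm, b_i = 93.9 − 2×11 = 71.90 mm
Weak-axis I_min = (h_o·b_o³ − h_i·b_i³)/12 with b_o = 93.9, b_i = 71.90 mm (shorter outer/inner sides).
I_min = (125×93.9³ − 103.0×71.90³)/12 = 5.434×10^6 mm⁴
I = 5.434×10^6 mm⁴ = 5.434×10^-6 m⁴
Effective length L_e = K·L = 0.7 × 3.26 = 2.282 m
P_cr = π²EI / L_e² = π² × 112×10⁹ × 5.434×10^-6 / 2.282² = 1.153×10^6 N

P_cr ≈ 1150 kN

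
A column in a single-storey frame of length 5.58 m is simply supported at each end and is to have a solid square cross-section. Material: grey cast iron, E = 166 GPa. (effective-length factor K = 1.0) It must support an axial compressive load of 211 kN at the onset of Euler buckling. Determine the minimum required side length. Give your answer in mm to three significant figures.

a ≈ 83.3 mm

L_e = K·L = 1 × 5.58 = 5.580 m
Required I = P_cr·L_e²/(π²E) = 2.110×10^5 × 5.580² / (π² × 1.66×10^11) = 4.010×10^-6 m⁴
I_req = 4.010×10^6 mm⁴
Solid square: I = a⁴/12  ⇒  a = (12I)^(1/4) = (12×4.010×10^6)^(1/4) = 83.3 mm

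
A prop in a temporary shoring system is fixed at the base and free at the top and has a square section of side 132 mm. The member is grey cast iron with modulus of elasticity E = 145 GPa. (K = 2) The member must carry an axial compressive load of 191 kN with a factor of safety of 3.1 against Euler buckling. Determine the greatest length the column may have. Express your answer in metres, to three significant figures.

L_max ≈ 3.91 m

I = a⁴/12 = 132⁴/12 = 2.530×10^7 mm⁴
I = 2.530×10^-5 m⁴
Required critical load P_cr = n·P = 3.1 × 191 = 592.1 kN = 5.921×10^5 N
From P_cr = π²EI/(K·L)²:  L = (1/K)·√(π²EI/P_cr) = (1/2)·√(π²×1.45×10^11×2.530×10^-5/5.921×10^5)
L = 3.91 m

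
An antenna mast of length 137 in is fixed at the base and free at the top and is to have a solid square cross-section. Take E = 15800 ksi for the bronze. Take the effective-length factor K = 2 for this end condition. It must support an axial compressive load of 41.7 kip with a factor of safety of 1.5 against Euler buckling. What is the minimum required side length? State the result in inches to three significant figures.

Required P_cr = n·P = 1.5 × 41.7 = 62.55 kip
L_e = K·L = 2 × 137 = 274.0 in
Required I = P_cr·L_e²/(π²E) = 6.255×10^4 × 274.0² / (π² × 1.58×10^7) = 30.11 in⁴
Solid square: I = a⁴/12  ⇒  a = (12I)^(1/4) = (12×30.11)^(1/4) = 4.36 in

a ≈ 4.36 in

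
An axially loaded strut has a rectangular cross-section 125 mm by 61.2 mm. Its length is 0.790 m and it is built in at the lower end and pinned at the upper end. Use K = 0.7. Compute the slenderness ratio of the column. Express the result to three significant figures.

Buckling occurs about the weak axis: I_min = h·b³/12 with b = 61.2 mm (the shorter side).
I_min = 125×61.2³/12 = 2.388×10^6 mm⁴
A = 7.650×10^3 mm²;  r_min = √(I/A) = √(2.388×10^6/7.650×10^3) = 17.67 mm
L_e = K·L = 0.7 × 0.790 m = 0.5530 m = 553.00 mm
λ = L_e / r_min = 553.00 / 17.67 = 31.3

λ ≈ 31.3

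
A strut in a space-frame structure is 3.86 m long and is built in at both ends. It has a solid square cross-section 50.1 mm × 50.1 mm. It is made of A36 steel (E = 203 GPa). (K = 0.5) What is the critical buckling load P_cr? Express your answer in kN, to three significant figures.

I = a⁴/12 = 50.1⁴/12 = 5.250×10^5 mm⁴
I = 5.250×10^5 mm⁴ = 5.250×10^-7 m⁴
Effective length L_e = K·L = 0.5 × 3.86 = 1.930 m
P_cr = π²EI / L_e² = π² × 203×10⁹ × 5.250×10^-7 / 1.930² = 2.824×10^5 N

P_cr ≈ 282 kN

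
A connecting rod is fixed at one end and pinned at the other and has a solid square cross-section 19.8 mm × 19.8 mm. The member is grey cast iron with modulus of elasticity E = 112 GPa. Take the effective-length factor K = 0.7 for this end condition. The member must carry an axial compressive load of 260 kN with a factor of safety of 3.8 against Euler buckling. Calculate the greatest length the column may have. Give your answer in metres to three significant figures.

L_max ≈ 0.171 m

I = a⁴/12 = 19.8⁴/12 = 1.281×10^4 mm⁴
I = 1.281×10^-8 m⁴
Required critical load P_cr = n·P = 3.8 × 260 = 988.0 kN = 9.880×10^5 N
From P_cr = π²EI/(K·L)²:  L = (1/K)·√(π²EI/P_cr) = (1/0.7)·√(π²×1.12×10^11×1.281×10^-8/9.880×10^5)
L = 0.171 m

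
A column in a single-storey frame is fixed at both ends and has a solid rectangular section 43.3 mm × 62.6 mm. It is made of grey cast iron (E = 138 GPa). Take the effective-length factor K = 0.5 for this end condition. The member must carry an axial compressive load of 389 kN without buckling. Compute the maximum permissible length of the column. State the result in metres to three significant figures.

Buckling occurs about the weak axis: I_min = h·b³/12 with b = 43.3 mm (the shorter side).
I_min = 62.6×43.3³/12 = 4.235×10^5 mm⁴
I = 4.235×10^-7 m⁴
At the buckling limit P_cr = P = 3.890×10^5 N
From P_cr = π²EI/(K·L)²:  L = (1/K)·√(π²EI/P_cr) = (1/0.5)·√(π²×1.38×10^11×4.235×10^-7/3.890×10^5)
L = 2.44 m

L_max ≈ 2.44 m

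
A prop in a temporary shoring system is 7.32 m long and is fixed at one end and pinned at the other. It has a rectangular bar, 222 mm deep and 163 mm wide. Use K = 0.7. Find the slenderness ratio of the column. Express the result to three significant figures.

Buckling occurs about the weak axis: I_min = h·b³/12 with b = 163 mm (the shorter side).
I_min = 222×163³/12 = 8.012×10^7 mm⁴
A = 3.619×10^4 mm²;  r_min = √(I/A) = √(8.012×10^7/3.619×10^4) = 47.05 mm
L_e = K·L = 0.7 × 7.32 m = 5.124 m = 5124.0 mm
λ = L_e / r_min = 5124.0 / 47.05 = 109

λ ≈ 109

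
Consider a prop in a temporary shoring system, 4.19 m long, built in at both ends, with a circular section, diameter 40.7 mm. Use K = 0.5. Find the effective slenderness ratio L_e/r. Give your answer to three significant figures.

I = πd⁴/64 = π×40.7⁴/64 = 1.347×10^5 mm⁴
A = 1.301×10^3 mm²;  r_min = √(I/A) = √(1.347×10^5/1.301×10^3) = 10.18 mm
L_e = K·L = 0.5 × 4.19 m = 2.095 m = 2095.0 mm
λ = L_e / r_min = 2095.0 / 10.18 = 206

λ ≈ 206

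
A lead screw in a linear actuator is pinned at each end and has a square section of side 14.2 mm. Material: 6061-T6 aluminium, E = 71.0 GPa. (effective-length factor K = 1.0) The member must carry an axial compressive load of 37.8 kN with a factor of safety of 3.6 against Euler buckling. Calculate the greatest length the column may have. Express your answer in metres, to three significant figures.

L_max ≈ 0.132 m

I = a⁴/12 = 14.2⁴/12 = 3.388×10^3 mm⁴
I = 3.388×10^-9 m⁴
Required critical load P_cr = n·P = 3.6 × 37.8 = 136.1 kN = 1.361×10^5 N
From P_cr = π²EI/(K·L)²:  L = (1/K)·√(π²EI/P_cr) = (1/1)·√(π²×7.10×10^10×3.388×10^-9/1.361×10^5)
L = 0.132 m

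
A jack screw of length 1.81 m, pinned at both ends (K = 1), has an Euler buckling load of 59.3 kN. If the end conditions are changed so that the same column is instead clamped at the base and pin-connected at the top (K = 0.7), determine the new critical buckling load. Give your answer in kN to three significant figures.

P_cr ≈ 121 kN

P_cr ∝ 1/K², so P_cr,new = P_cr,old × (K_old/K_new)² = 59.3 × (1/0.7)²
= 59.3 × 2.041 = 121 kN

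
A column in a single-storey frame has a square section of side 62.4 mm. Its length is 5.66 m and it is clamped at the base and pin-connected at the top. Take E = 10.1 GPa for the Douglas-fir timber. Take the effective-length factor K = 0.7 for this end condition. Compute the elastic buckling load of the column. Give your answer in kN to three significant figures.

I = a⁴/12 = 62.4⁴/12 = 1.263×10^6 mm⁴
I = 1.263×10^6 mm⁴ = 1.263×10^-6 m⁴
Effective length L_e = K·L = 0.7 × 5.66 = 3.962 m
P_cr = π²EI / L_e² = π² × 10.1×10⁹ × 1.263×10^-6 / 3.962² = 8.023×10^3 N

P_cr ≈ 8.02 kN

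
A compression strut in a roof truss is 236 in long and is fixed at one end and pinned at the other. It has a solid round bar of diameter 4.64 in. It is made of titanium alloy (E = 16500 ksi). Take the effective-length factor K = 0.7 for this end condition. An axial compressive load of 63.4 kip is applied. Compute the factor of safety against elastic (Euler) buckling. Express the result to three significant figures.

I = πd⁴/64 = π×4.64⁴/64 = 22.75 in⁴
Effective length L_e = K·L = 0.7 × 236 = 165.2 in
P_cr = π²EI / L_e² = π² × 16500×10³ × 22.75 / 165.2² = 1.358×10^5 lb
Factor of safety n = P_cr / P = 135.77 / 63.4 = 2.14

n ≈ 2.14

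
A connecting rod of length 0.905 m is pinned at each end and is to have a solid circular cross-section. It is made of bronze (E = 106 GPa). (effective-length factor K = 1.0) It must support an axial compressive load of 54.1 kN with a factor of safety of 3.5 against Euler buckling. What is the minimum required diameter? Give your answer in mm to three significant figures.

d ≈ 41.7 mm

Required P_cr = n·P = 3.5 × 54.1 = 189.4 kN
L_e = K·L = 1 × 0.905 = 0.9050 m
Required I = P_cr·L_e²/(π²E) = 1.893×10^5 × 0.9050² / (π² × 1.06×10^11) = 1.482×10^-7 m⁴
I_req = 1.482×10^5 mm⁴
Solid circle: I = πd⁴/64  ⇒  d = (64I/π)^(1/4) = (64×1.482×10^5/π)^(1/4) = 41.7 mm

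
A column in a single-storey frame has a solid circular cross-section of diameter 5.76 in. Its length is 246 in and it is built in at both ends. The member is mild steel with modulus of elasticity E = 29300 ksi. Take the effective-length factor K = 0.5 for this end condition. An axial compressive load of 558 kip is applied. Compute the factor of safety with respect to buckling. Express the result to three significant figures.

n ≈ 1.85

I = πd⁴/64 = π×5.76⁴/64 = 54.03 in⁴
Effective length L_e = K·L = 0.5 × 246 = 123.0 in
P_cr = π²EI / L_e² = π² × 29300×10³ × 54.03 / 123.0² = 1.033×10^6 lb
Factor of safety n = P_cr / P = 1032.8 / 558 = 1.85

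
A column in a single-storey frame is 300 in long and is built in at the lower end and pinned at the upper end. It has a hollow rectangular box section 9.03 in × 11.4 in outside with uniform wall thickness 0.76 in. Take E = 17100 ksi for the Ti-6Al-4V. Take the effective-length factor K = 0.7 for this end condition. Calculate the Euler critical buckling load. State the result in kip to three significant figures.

P_cr ≈ 1340 kip

Inner dimensions: h_i = 11.4 − 2×0.76 = 9.880 in, b_i = 9.03 − 2×0.76 = 7.510 in
Weak-axis I_min = (h_o·b_o³ − h_i·b_i³)/12 with b_o = 9.03, b_i = 7.510 in (shorter outer/inner sides).
I_min = (11.4×9.03³ − 9.880×7.510³)/12 = 350.8 in⁴
Effective length L_e = K·L = 0.7 × 300 = 210.0 in
P_cr = π²EI / L_e² = π² × 17100×10³ × 350.8 / 210.0² = 1.342×10^6 lb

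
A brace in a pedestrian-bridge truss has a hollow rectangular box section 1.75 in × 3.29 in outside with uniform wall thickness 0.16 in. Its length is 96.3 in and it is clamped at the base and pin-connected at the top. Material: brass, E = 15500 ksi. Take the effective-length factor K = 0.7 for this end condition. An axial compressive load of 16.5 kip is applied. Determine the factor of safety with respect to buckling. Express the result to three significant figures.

Inner dimensions: h_i = 3.29 − 2×0.16 = 2.970 in, b_i = 1.75 − 2×0.16 = 1.430 in
Weak-axis I_min = (h_o·b_o³ − h_i·b_i³)/12 with b_o = 1.75, b_i = 1.430 in (shorter outer/inner sides).
I_min = (3.29×1.75³ − 2.970×1.430³)/12 = 0.7456 in⁴
Effective length L_e = K·L = 0.7 × 96.3 = 67.41 in
P_cr = π²EI / L_e² = π² × 15500×10³ × 0.7456 / 67.41² = 2.510×10^4 lb
Factor of safety n = P_cr / P = 25.102 / 16.5 = 1.52

n ≈ 1.52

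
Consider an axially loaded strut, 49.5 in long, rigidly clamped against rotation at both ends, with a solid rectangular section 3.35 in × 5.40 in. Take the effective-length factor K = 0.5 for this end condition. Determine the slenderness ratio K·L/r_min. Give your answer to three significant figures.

Buckling occurs about the weak axis: I_min = h·b³/12 with b = 3.35 in (the shorter side).
I_min = 5.40×3.35³/12 = 16.92 in⁴
A = 18.09 in²;  r_min = √(I/A) = √(16.92/18.09) = 0.9671 in
L_e = K·L = 0.5 × 49.5 = 24.75 in
λ = L_e / r_min = 24.750 / 0.9671 = 25.6

λ ≈ 25.6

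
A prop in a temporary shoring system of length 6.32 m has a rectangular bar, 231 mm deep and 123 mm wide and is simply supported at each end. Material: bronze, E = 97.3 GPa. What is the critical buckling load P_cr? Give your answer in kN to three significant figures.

Buckling occurs about the weak axis: I_min = h·b³/12 with b = 123 mm (the shorter side).
I_min = 231×123³/12 = 3.582×10^7 mm⁴
I = 3.582×10^7 mm⁴ = 3.582×10^-5 m⁴
Effective length L_e = K·L = 1 × 6.32 = 6.320 m
P_cr = π²EI / L_e² = π² × 97.3×10⁹ × 3.582×10^-5 / 6.320² = 8.612×10^5 N

P_cr ≈ 861 kN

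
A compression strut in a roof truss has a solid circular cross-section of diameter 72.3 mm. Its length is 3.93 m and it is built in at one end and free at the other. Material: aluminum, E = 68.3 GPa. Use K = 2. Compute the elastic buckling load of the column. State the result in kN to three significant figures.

I = πd⁴/64 = π×72.3⁴/64 = 1.341×10^6 mm⁴
I = 1.341×10^6 mm⁴ = 1.341×10^-6 m⁴
Effective length L_e = K·L = 2 × 3.93 = 7.860 m
P_cr = π²EI / L_e² = π² × 68.3×10⁹ × 1.341×10^-6 / 7.860² = 1.464×10^4 N

P_cr ≈ 14.6 kN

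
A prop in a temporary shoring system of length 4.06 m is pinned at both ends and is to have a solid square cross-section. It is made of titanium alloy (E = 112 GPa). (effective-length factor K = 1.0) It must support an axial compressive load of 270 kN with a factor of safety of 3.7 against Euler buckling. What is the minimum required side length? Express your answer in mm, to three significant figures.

a ≈ 116 mm

Required P_cr = n·P = 3.7 × 270 = 999.0 kN
L_e = K·L = 1 × 4.06 = 4.060 m
Required I = P_cr·L_e²/(π²E) = 9.990×10^5 × 4.060² / (π² × 1.12×10^11) = 1.490×10^-5 m⁴
I_req = 1.490×10^7 mm⁴
Solid square: I = a⁴/12  ⇒  a = (12I)^(1/4) = (12×1.490×10^7)^(1/4) = 116 mm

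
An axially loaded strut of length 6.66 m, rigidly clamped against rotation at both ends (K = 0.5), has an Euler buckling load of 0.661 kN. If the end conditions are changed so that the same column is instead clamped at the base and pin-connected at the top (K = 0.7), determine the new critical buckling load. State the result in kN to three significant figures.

P_cr ∝ 1/K², so P_cr,new = P_cr,old × (K_old/K_new)² = 0.661 × (0.5/0.7)²
= 0.661 × 0.5102 = 0.337 kN

P_cr ≈ 0.337 kN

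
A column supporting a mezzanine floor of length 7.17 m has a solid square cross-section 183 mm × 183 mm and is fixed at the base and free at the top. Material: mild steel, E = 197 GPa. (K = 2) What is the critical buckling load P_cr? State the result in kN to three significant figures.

P_cr ≈ 884 kN

I = a⁴/12 = 183⁴/12 = 9.346×10^7 mm⁴
I = 9.346×10^7 mm⁴ = 9.346×10^-5 m⁴
Effective length L_e = K·L = 2 × 7.17 = 14.34 m
P_cr = π²EI / L_e² = π² × 197×10⁹ × 9.346×10^-5 / 14.34² = 8.837×10^5 N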